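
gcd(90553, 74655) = 1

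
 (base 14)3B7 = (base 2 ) 1011101101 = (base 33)mn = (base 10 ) 749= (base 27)10k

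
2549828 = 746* 3418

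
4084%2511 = 1573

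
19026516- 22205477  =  -3178961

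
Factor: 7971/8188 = 2^(  -  2) * 3^1 * 23^( - 1)*89^( -1)*2657^1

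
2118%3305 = 2118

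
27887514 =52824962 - 24937448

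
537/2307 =179/769 = 0.23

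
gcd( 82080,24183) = 9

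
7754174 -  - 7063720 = 14817894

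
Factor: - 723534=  - 2^1*3^1*7^2*23^1*107^1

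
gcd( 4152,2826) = 6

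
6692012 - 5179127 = 1512885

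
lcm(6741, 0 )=0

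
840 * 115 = 96600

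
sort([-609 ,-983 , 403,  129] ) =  [ - 983, -609,129,403 ] 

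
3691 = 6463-2772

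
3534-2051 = 1483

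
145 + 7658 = 7803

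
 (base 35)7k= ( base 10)265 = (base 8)411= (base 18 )ED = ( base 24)b1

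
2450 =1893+557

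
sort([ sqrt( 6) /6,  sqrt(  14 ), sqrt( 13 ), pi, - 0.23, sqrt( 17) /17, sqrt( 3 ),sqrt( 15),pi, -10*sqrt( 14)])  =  [ - 10*sqrt( 14),  -  0.23, sqrt(17)/17, sqrt( 6 ) /6, sqrt( 3 ), pi,pi , sqrt( 13), sqrt( 14 ), sqrt( 15)]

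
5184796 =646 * 8026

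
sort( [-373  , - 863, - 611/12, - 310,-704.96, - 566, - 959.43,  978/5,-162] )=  [ - 959.43, - 863, - 704.96, - 566, - 373, - 310,- 162, - 611/12, 978/5]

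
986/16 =61 + 5/8 =61.62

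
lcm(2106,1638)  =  14742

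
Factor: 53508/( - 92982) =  -2^1*7^3*13^1*15497^ (  -  1)= - 8918/15497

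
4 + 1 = 5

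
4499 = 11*409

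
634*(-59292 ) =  - 37591128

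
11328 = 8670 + 2658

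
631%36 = 19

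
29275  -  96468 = - 67193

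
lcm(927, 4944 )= 14832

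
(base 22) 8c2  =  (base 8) 10052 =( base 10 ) 4138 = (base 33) 3qd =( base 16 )102A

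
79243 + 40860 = 120103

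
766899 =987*777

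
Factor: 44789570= 2^1* 5^1* 7^1 *639851^1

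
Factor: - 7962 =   -  2^1*3^1* 1327^1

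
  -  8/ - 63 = 8/63=0.13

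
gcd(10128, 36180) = 12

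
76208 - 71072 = 5136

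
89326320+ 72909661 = 162235981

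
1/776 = 1/776 = 0.00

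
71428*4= 285712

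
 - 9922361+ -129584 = - 10051945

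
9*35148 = 316332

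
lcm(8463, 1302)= 16926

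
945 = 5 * 189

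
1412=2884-1472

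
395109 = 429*921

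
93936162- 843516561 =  - 749580399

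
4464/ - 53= -4464/53 = -  84.23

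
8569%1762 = 1521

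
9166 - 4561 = 4605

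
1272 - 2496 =- 1224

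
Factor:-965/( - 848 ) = 2^(- 4)*5^1*53^( - 1)*193^1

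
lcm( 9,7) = 63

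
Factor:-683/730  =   - 2^(-1 )*5^(  -  1)*73^( - 1) * 683^1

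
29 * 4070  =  118030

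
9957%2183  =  1225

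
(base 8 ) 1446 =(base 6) 3422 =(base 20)206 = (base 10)806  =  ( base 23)1C1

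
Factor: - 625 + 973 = 348  =  2^2 * 3^1*29^1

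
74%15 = 14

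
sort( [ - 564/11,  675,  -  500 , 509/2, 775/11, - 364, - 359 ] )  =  [ - 500, - 364,-359, - 564/11, 775/11, 509/2, 675] 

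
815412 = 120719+694693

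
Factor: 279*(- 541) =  - 150939 = - 3^2 * 31^1*541^1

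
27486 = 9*3054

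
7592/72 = 949/9 = 105.44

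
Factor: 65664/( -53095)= - 2^7 * 3^3*5^(-1) * 7^(-1) * 19^1*37^( - 1)*41^( - 1 ) 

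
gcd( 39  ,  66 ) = 3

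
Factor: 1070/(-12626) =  - 5/59 =- 5^1*59^( - 1)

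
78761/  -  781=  - 78761/781 = - 100.85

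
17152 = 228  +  16924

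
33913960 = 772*43930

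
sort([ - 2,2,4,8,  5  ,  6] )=[ - 2, 2, 4, 5,6, 8]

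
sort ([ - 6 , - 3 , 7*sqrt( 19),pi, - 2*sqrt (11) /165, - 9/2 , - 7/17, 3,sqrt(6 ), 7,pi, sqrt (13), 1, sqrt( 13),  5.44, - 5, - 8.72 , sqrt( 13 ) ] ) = [ - 8.72, - 6 , - 5, - 9/2, - 3, - 7/17 ,-2*sqrt(11)/165, 1, sqrt (6), 3,  pi, pi,sqrt(13) , sqrt(13), sqrt( 13),  5.44,7, 7*sqrt(19 )]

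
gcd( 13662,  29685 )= 3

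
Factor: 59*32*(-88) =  - 2^8 *11^1*59^1 = - 166144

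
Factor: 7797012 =2^2*3^1* 649751^1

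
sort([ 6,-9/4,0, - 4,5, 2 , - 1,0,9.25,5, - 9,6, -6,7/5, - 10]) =[ - 10, - 9, - 6, - 4, - 9/4,-1,0,0,7/5, 2,5,5,6, 6,9.25 ]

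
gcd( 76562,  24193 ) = 1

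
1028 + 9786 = 10814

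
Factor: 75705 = 3^1*5^1*7^2*103^1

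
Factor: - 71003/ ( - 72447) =3737/3813  =  3^ ( - 1 )*31^( - 1)*37^1 *41^( - 1)*101^1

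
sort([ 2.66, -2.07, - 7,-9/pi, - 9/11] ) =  [-7 , -9/pi, - 2.07, - 9/11, 2.66 ] 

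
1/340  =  1/340 = 0.00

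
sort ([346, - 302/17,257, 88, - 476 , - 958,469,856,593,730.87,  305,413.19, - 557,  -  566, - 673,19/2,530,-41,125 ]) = [ - 958, - 673, - 566 ,-557,-476,-41, - 302/17,19/2,88,125,257,305,346,413.19 , 469,530,593,730.87,856]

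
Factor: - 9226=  - 2^1*7^1*659^1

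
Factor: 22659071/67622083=19^( -1 )*23^1*  59^(-1 )*179^( - 1 )*337^( - 1 )*985177^1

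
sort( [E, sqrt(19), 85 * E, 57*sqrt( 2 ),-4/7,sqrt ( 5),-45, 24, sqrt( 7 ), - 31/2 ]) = [ - 45 ,  -  31/2, - 4/7,sqrt(5),  sqrt ( 7 ), E, sqrt( 19 ), 24,57*sqrt (2),85*E]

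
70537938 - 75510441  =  - 4972503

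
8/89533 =8/89533 = 0.00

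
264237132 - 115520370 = 148716762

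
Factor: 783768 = 2^3*3^1*17^2*113^1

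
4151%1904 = 343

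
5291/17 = 5291/17 = 311.24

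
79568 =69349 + 10219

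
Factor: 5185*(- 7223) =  - 5^1*17^1*31^1*61^1*233^1 =-37451255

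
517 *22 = 11374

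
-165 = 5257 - 5422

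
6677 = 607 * 11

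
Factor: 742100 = 2^2*5^2*41^1*181^1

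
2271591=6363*357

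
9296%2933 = 497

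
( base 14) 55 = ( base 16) 4B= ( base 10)75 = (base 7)135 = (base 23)36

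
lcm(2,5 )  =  10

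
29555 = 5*5911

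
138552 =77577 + 60975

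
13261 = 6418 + 6843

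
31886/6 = 15943/3 = 5314.33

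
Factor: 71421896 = 2^3 * 7^1  *  13^1*17^1 * 29^1*199^1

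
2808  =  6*468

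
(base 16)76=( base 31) 3p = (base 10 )118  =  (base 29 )42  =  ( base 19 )64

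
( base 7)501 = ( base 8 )366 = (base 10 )246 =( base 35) 71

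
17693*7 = 123851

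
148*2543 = 376364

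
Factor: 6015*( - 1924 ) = -11572860  =  - 2^2*3^1 * 5^1*13^1*37^1  *401^1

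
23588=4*5897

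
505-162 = 343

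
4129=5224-1095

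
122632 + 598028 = 720660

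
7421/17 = 7421/17 = 436.53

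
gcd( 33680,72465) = 5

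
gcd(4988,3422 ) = 58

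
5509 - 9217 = -3708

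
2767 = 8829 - 6062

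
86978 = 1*86978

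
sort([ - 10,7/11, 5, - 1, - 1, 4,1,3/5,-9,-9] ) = [ - 10, -9, - 9, - 1, - 1,3/5,  7/11,  1, 4,  5 ] 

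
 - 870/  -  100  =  8 + 7/10  =  8.70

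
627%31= 7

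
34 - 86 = - 52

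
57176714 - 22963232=34213482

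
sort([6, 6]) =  [ 6, 6] 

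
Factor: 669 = 3^1 * 223^1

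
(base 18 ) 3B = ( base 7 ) 122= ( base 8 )101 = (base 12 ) 55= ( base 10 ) 65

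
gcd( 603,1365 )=3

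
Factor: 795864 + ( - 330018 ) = 2^1*3^1*77641^1 = 465846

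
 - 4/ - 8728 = 1/2182 =0.00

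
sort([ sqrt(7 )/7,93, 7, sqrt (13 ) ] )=[sqrt( 7) /7,  sqrt(13), 7,93]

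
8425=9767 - 1342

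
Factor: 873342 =2^1 * 3^6 * 599^1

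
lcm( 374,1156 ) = 12716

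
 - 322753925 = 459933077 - 782687002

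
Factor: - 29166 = - 2^1*3^1*4861^1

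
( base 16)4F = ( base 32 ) 2f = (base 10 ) 79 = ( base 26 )31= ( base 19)43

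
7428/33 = 225+ 1/11 = 225.09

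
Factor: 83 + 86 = 169  =  13^2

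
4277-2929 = 1348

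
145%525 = 145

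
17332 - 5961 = 11371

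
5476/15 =5476/15=365.07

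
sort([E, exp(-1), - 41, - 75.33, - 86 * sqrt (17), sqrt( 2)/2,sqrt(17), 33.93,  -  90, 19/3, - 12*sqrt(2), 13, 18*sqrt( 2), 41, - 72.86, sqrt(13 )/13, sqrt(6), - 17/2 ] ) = [ - 86*sqrt(17), -90, - 75.33, - 72.86,-41, - 12 * sqrt(2) , - 17/2, sqrt(13)/13, exp( - 1), sqrt ( 2)/2, sqrt(6), E,  sqrt(17 ), 19/3, 13, 18 * sqrt(2 ) , 33.93, 41]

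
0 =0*77875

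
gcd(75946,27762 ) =2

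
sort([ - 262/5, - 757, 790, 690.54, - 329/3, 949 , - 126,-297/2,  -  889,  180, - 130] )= [ - 889, - 757,  -  297/2, - 130, - 126,-329/3, - 262/5,180, 690.54, 790, 949 ] 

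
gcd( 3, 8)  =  1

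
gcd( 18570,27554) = 2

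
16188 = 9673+6515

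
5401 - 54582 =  - 49181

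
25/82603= 25/82603 = 0.00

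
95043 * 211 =20054073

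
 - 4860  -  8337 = -13197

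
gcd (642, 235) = 1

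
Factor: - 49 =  - 7^2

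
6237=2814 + 3423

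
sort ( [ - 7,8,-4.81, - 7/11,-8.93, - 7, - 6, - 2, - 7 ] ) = [ - 8.93,  -  7, - 7, - 7, - 6,-4.81, - 2, - 7/11, 8 ]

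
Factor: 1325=5^2*53^1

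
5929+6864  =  12793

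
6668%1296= 188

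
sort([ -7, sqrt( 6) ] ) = [ -7,sqrt ( 6) ] 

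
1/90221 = 1/90221 = 0.00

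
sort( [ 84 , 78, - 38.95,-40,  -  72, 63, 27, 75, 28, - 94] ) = [ - 94, - 72  , - 40,  -  38.95, 27, 28,63 , 75,78, 84 ] 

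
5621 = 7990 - 2369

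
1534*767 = 1176578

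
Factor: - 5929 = -7^2*11^2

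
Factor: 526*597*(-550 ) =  -172712100 = - 2^2 * 3^1*5^2*11^1*199^1*263^1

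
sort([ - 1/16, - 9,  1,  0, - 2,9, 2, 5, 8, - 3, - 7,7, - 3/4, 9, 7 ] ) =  [ - 9, - 7,-3,-2, - 3/4, - 1/16, 0, 1, 2,  5,7, 7,8, 9, 9 ] 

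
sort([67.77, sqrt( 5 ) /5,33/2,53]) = [sqrt( 5)/5,33/2,53,67.77 ]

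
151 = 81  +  70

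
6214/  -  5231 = - 2 + 4248/5231 = - 1.19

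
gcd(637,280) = 7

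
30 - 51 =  - 21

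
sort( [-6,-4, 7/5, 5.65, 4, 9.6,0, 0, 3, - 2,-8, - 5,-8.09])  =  [ - 8.09, - 8,  -  6,-5,  -  4, - 2, 0, 0,7/5,3, 4, 5.65,9.6]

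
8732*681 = 5946492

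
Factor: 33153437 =83^1*399439^1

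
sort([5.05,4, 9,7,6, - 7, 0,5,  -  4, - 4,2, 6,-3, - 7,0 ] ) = [ - 7,- 7,  -  4, - 4, - 3 , 0,0 , 2,4, 5,5.05,  6,6,7, 9 ] 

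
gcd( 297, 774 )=9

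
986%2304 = 986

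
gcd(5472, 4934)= 2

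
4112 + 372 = 4484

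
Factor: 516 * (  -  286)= - 147576 = - 2^3*3^1 * 11^1 * 13^1 * 43^1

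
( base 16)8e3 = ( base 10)2275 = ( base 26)39D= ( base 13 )1060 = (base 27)337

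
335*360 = 120600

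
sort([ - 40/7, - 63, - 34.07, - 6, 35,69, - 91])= [-91, - 63,-34.07,-6, - 40/7,35, 69]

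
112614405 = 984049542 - 871435137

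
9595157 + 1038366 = 10633523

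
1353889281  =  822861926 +531027355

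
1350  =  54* 25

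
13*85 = 1105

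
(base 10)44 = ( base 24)1k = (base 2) 101100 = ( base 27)1H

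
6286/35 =898/5 = 179.60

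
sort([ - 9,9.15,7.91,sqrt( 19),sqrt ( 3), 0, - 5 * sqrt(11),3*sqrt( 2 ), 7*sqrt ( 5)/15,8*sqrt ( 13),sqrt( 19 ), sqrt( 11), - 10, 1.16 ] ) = [-5*sqrt(11), - 10, - 9  ,  0,7*sqrt( 5)/15, 1.16,sqrt( 3),sqrt(11), 3 *sqrt(2),sqrt(19),sqrt( 19),  7.91,9.15, 8  *  sqrt( 13)] 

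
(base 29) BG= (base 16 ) 14f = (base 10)335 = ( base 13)1ca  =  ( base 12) 23b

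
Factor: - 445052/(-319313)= 2^2*111263^1*319313^ ( - 1) 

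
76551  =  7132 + 69419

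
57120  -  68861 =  - 11741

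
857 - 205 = 652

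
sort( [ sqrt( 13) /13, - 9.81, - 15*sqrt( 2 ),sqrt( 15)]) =[ - 15*sqrt( 2 ), - 9.81,sqrt(13 ) /13,sqrt(15 )]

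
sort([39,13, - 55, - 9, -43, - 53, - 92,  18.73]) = [-92, - 55,-53, - 43, - 9 , 13, 18.73, 39]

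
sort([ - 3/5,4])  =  [ - 3/5,4]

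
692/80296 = 173/20074 = 0.01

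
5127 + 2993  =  8120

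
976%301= 73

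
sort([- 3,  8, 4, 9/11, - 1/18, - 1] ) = [ - 3, - 1, - 1/18, 9/11, 4 , 8]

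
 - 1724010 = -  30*57467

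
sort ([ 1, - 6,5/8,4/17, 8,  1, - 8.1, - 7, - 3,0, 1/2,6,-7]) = [ - 8.1,-7, - 7,-6,-3,0,4/17,1/2, 5/8,1,1,6,8 ]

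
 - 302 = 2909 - 3211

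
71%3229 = 71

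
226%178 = 48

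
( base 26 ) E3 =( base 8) 557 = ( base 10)367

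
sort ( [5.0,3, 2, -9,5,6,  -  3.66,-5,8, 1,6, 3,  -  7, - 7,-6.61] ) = [ - 9,  -  7,-7,-6.61, - 5,-3.66,1, 2, 3, 3,5.0,5,6,  6,8 ] 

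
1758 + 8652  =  10410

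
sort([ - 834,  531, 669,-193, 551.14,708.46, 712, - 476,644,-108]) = [ - 834, - 476, -193, - 108, 531, 551.14,644, 669,708.46,712 ] 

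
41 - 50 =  - 9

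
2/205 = 2/205 = 0.01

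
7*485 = 3395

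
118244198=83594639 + 34649559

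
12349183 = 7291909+5057274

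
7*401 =2807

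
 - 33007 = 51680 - 84687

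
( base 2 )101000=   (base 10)40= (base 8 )50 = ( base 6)104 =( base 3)1111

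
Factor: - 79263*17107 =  - 3^2*8807^1*17107^1 = - 1355952141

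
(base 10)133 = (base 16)85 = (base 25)58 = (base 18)77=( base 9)157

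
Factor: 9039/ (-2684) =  - 2^(-2)*3^1* 11^ ( - 1)*23^1*61^ (-1 )*131^1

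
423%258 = 165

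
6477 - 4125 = 2352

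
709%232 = 13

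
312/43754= 156/21877 = 0.01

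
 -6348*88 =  - 558624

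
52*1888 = 98176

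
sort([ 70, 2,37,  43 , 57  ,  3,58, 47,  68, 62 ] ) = [2, 3, 37,  43,47, 57, 58, 62,  68,70]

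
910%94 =64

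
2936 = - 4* ( - 734) 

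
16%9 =7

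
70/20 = 3  +  1/2 = 3.50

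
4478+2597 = 7075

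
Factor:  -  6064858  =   - 2^1*3032429^1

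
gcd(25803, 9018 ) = 9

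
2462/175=2462/175=14.07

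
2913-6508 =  - 3595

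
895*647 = 579065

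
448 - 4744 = - 4296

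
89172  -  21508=67664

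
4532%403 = 99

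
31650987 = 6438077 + 25212910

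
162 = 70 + 92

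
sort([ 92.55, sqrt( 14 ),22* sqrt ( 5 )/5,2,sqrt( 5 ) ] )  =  [ 2  ,  sqrt(5),sqrt( 14),  22*sqrt (5 )/5,92.55 ] 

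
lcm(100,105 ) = 2100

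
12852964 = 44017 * 292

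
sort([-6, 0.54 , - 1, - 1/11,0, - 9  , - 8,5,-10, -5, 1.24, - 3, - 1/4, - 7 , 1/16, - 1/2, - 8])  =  [- 10, - 9, - 8, - 8  , - 7, - 6, - 5,  -  3, - 1,- 1/2 , - 1/4,-1/11,0,1/16,  0.54,1.24,5]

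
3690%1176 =162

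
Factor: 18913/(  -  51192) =-2^ ( - 3 )*3^(-4)* 79^( - 1 ) * 18913^1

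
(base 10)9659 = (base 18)1BEB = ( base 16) 25bb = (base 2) 10010110111011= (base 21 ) 10IK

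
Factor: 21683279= 17^1*457^1 * 2791^1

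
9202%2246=218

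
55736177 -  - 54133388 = 109869565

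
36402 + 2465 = 38867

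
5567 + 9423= 14990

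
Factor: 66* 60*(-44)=  -  174240 = - 2^5*3^2*5^1 * 11^2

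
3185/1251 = 3185/1251 = 2.55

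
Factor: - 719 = -719^1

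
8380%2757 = 109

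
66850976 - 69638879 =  - 2787903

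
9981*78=778518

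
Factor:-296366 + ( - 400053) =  - 113^1*6163^1 = - 696419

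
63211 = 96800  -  33589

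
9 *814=7326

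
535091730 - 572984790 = -37893060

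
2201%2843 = 2201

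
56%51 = 5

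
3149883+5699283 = 8849166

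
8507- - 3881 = 12388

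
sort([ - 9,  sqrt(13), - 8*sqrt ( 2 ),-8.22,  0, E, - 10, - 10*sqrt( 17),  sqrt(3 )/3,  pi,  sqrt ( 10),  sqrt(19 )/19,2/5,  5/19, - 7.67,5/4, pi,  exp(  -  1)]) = [-10*sqrt (17),-8*sqrt( 2), - 10,-9,  -  8.22 , - 7.67, 0,sqrt( 19) /19, 5/19, exp ( - 1), 2/5,sqrt( 3)/3, 5/4, E,  pi, pi,  sqrt ( 10 ),sqrt (13)]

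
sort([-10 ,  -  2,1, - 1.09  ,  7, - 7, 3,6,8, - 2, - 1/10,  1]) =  [-10 , - 7, - 2,-2,- 1.09, - 1/10,  1,1, 3,  6, 7,8 ]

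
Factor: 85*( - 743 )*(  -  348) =2^2*3^1*5^1*17^1*29^1 * 743^1 =21977940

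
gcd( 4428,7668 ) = 108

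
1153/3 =1153/3 =384.33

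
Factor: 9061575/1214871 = 3020525/404957 = 5^2*7^( - 1) *17^(-1)*19^1*41^(-1)*83^ ( - 1) * 6359^1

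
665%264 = 137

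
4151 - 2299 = 1852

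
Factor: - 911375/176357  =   - 5^3* 23^1*317^1*176357^( - 1) 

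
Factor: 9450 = 2^1*3^3*5^2*7^1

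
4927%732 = 535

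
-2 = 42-44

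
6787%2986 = 815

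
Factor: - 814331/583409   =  -7^2*16619^1*583409^( - 1)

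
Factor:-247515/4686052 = -8535/161588 = - 2^ (  -  2)*3^1 *5^1 * 7^( - 1 )*29^( - 1 )*199^( - 1 ) * 569^1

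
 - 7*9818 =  - 68726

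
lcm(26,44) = 572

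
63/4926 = 21/1642 =0.01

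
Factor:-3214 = - 2^1*1607^1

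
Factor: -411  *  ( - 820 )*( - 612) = -2^4*3^3*5^1*17^1 * 41^1*137^1 =-206256240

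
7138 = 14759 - 7621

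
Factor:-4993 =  - 4993^1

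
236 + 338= 574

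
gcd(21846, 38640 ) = 6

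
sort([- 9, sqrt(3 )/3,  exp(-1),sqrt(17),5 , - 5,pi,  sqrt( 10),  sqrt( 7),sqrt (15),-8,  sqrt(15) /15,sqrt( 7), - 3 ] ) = [ - 9,-8,-5, - 3, sqrt( 15 ) /15,exp( - 1), sqrt( 3 )/3,sqrt(7),sqrt( 7 ), pi,sqrt( 10 ),sqrt( 15),sqrt( 17 ), 5]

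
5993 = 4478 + 1515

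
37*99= 3663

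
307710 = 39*7890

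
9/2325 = 3/775 = 0.00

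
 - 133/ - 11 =12 + 1/11 =12.09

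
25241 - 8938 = 16303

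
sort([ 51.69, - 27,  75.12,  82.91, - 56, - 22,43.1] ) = [  -  56, - 27,-22,  43.1,51.69 , 75.12,82.91] 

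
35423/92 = 35423/92 = 385.03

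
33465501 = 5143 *6507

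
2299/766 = 2299/766 =3.00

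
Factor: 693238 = 2^1*7^1 * 13^2*293^1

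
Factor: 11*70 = 770 = 2^1*5^1*7^1 * 11^1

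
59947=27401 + 32546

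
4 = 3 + 1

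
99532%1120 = 972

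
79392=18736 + 60656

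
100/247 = 100/247 = 0.40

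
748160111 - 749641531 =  - 1481420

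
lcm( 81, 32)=2592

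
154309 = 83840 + 70469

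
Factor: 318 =2^1*3^1*53^1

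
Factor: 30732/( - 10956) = -2561/913 = -11^ ( - 1) * 13^1*83^( - 1)*197^1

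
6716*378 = 2538648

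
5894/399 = 842/57 = 14.77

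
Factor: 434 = 2^1*7^1*31^1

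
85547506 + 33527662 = 119075168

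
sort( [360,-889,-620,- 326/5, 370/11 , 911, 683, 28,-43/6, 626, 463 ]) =[  -  889,  -  620, - 326/5, - 43/6,28,370/11, 360 , 463 , 626,  683, 911 ] 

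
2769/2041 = 1 + 56/157 = 1.36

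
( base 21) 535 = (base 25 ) 3FN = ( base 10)2273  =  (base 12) 1395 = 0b100011100001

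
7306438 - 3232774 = 4073664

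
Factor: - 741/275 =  - 3^1 *5^(  -  2 ) * 11^ ( - 1)*13^1*19^1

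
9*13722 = 123498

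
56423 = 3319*17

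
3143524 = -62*( - 50702 ) 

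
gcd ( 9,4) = 1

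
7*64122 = 448854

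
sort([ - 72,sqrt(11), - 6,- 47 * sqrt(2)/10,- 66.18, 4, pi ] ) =[ -72,-66.18, - 47*sqrt ( 2 )/10, - 6, pi, sqrt(11 ), 4] 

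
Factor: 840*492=413280 = 2^5*3^2 * 5^1*7^1*41^1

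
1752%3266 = 1752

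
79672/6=13278 + 2/3 = 13278.67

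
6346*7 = 44422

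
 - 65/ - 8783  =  65/8783 = 0.01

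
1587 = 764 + 823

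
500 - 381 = 119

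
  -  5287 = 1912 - 7199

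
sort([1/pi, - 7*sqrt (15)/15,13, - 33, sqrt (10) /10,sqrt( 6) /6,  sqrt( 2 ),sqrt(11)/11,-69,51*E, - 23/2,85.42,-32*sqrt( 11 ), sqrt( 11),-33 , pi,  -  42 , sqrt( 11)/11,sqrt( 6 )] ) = [ - 32*sqrt( 11 ), - 69,-42,-33, - 33 ,-23/2, - 7*sqrt( 15)/15, sqrt(11) /11,sqrt( 11)/11, sqrt(10)/10,1/pi,sqrt( 6 ) /6, sqrt( 2 ),sqrt( 6), pi , sqrt(11),  13,85.42,  51*E ] 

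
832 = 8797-7965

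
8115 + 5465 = 13580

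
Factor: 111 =3^1*37^1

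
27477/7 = 3925 + 2/7 = 3925.29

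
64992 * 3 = 194976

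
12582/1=12582=12582.00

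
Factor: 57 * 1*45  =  2565 = 3^3*5^1*19^1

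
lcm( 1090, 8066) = 40330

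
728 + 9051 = 9779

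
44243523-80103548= -35860025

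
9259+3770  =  13029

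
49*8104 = 397096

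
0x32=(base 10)50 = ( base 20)2a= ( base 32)1I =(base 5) 200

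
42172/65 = 648 + 4/5 =648.80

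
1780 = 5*356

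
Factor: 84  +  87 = 3^2 * 19^1=171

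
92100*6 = 552600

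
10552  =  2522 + 8030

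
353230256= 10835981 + 342394275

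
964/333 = 2 + 298/333   =  2.89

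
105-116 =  - 11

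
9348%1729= 703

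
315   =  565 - 250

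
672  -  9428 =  - 8756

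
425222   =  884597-459375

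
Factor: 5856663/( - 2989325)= - 3^1* 5^(- 2)*109^( - 1)*1097^(  -  1)*1952221^1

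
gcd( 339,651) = 3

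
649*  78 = 50622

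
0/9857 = 0 = 0.00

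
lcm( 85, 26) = 2210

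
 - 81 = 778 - 859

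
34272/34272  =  1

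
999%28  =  19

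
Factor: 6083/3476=7/4 = 2^( - 2 )*7^1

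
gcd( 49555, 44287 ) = 1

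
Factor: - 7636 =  - 2^2*23^1*83^1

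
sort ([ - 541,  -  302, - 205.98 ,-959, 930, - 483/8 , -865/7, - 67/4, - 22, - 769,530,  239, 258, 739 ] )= [-959,  -  769,- 541 ,  -  302, - 205.98, - 865/7, - 483/8 , - 22, - 67/4 , 239, 258 , 530, 739,930 ] 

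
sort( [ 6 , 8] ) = [6, 8]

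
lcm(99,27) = 297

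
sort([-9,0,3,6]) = [-9,0,3, 6]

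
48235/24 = 2009 + 19/24 = 2009.79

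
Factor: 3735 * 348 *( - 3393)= - 2^2 * 3^5 * 5^1*13^1 * 29^2 * 83^1 = - 4410153540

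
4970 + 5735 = 10705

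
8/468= 2/117  =  0.02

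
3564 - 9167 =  - 5603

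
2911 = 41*71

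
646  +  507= 1153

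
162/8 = 20+1/4= 20.25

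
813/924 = 271/308 = 0.88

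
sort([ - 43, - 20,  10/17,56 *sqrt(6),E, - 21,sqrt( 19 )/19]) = [ - 43,-21 , - 20,sqrt( 19)/19,10/17 , E,56 *sqrt( 6) ]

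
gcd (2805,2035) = 55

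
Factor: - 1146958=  - 2^1*573479^1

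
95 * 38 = 3610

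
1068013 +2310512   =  3378525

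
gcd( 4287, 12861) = 4287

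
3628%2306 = 1322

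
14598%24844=14598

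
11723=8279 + 3444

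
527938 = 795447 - 267509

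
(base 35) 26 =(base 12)64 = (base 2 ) 1001100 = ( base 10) 76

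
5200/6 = 2600/3 =866.67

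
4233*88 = 372504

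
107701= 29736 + 77965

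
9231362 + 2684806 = 11916168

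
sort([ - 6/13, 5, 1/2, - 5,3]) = [ -5, - 6/13, 1/2,  3, 5 ]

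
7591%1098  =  1003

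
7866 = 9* 874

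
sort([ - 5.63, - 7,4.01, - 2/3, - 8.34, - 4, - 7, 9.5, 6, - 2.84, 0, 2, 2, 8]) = [ -8.34, - 7, - 7, - 5.63, - 4, - 2.84, -2/3,0 , 2,2,4.01,6,8,9.5]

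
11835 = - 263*( - 45 ) 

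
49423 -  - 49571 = 98994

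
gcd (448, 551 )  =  1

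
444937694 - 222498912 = 222438782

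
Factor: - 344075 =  - 5^2 * 13763^1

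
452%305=147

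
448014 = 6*74669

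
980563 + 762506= 1743069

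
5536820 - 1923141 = 3613679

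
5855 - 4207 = 1648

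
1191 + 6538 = 7729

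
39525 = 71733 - 32208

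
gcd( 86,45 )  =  1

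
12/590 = 6/295  =  0.02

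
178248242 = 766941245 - 588693003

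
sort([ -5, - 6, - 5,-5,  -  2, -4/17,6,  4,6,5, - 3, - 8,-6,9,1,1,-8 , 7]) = [  -  8,  -  8, - 6, - 6,  -  5 ,  -  5, -5 ,  -  3, -2,  -  4/17,1, 1, 4,5, 6,6,7,9]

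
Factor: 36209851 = 36209851^1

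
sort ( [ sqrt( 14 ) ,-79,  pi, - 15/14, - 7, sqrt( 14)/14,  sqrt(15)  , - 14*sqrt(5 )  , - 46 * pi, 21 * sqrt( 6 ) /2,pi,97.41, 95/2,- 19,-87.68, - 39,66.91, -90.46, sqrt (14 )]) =[ -46*pi, - 90.46,- 87.68,-79,-39, - 14 * sqrt(5), - 19,  -  7, - 15/14,sqrt (14)/14 , pi, pi,sqrt (14),sqrt( 14),  sqrt( 15 ), 21 * sqrt( 6)/2, 95/2,66.91,97.41]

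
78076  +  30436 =108512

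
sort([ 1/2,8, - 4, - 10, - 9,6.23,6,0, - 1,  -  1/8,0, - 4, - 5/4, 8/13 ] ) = [ - 10 , - 9,  -  4 ,- 4, - 5/4, - 1, - 1/8 , 0,0, 1/2, 8/13 , 6,6.23,8 ]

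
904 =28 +876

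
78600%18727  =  3692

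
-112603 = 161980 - 274583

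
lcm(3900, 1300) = 3900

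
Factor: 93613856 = 2^5*7^1*29^1*14411^1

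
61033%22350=16333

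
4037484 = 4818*838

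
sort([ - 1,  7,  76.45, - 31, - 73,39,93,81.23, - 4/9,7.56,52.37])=[-73, - 31,-1, - 4/9,7, 7.56,39,52.37,76.45,81.23,93 ]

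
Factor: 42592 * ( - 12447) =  - 2^5*3^3*11^3*461^1 = - 530142624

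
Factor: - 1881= -3^2*11^1*19^1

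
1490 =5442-3952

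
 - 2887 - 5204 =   -  8091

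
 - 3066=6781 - 9847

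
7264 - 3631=3633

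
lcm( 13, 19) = 247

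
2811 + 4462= 7273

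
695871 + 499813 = 1195684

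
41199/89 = 41199/89 = 462.91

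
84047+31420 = 115467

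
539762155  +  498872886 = 1038635041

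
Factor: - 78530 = -2^1*5^1*7853^1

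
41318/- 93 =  - 41318/93=   - 444.28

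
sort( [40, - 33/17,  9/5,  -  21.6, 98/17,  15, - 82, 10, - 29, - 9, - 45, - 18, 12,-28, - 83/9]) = [ - 82, - 45, - 29, - 28, - 21.6, - 18, - 83/9  ,- 9, - 33/17, 9/5, 98/17 , 10,12,15, 40 ]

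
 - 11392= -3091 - 8301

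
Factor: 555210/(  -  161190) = -3^( - 2)*31^1 = - 31/9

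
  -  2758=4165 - 6923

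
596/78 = 298/39=7.64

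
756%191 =183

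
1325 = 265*5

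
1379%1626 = 1379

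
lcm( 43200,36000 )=216000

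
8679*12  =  104148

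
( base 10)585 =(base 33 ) ho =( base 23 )12a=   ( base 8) 1111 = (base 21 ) 16i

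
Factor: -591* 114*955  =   - 64342170 =-2^1*3^2*5^1*19^1*191^1*197^1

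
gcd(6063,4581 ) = 3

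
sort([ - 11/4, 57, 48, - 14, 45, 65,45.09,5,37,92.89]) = [ - 14, - 11/4,5, 37,45 , 45.09,48 , 57 , 65,92.89]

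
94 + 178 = 272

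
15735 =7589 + 8146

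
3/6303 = 1/2101 = 0.00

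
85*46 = 3910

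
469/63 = 67/9 = 7.44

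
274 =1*274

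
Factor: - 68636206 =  - 2^1*73^1*317^1*1483^1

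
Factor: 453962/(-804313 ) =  - 2^1 *61^3*804313^(-1)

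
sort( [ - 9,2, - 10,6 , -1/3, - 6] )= [ - 10, - 9,  -  6, - 1/3,2,  6]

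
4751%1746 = 1259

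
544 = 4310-3766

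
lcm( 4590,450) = 22950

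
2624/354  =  7+73/177  =  7.41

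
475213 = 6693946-6218733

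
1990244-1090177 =900067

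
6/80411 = 6/80411  =  0.00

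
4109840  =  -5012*( - 820)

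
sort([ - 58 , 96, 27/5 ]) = [ - 58 , 27/5, 96]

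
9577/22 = 9577/22=435.32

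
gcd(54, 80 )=2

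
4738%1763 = 1212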